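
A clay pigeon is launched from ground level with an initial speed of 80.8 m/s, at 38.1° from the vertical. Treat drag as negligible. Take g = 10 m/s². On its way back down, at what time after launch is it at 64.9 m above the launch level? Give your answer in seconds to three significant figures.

11.6 s

vₓ = 80.80 sin 38.1° = 49.86 m/s; v_y0 = 80.80 cos 38.1° = 63.58 m/s.
Height y(t) = 63.58 t − 5.000 t² = 64.9 gives 5.000 t² − 63.58 t + 64.9 = 0.
t = [63.58 ± √(63.58² − 2·10.0·64.9)] / 10.0 = (63.58 ± 52.39) / 10.0, so t = 1.119 s or t = 11.60 s.
The descending-branch root is 11.60 s.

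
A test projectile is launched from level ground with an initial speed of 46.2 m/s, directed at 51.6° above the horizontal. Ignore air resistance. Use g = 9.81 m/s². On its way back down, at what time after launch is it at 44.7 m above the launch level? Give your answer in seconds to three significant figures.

5.81 s

Components: vₓ = 46.20 cos 51.6° = 28.70 m/s, v_y0 = 46.20 sin 51.6° = 36.21 m/s.
Set y = v_y0 t − ½ g t² = 44.7: 4.905 t² − 36.21 t + 44.7 = 0.
t = [36.21 ± √(36.21² − 2·9.81·44.7)] / 9.81 = (36.21 ± 20.83) / 9.81, so t = 1.567 s or t = 5.814 s.
The descending-branch root is 5.814 s.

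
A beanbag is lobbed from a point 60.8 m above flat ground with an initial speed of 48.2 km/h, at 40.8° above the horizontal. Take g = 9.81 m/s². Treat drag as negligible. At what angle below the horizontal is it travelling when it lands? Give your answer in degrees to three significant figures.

74.1°

Convert: 48.2 km/h = 48.2/3.6 = 13.39 m/s.
Horizontal component vₓ = 13.39 cos 40.8° = 10.14 m/s; vertical v_y0 = 13.39 sin 40.8° = 8.749 m/s.
With up positive and y = 0 at the ground: y(t) = 60.8 + (8.749) t − 4.905 t². Setting y = 0 and taking the positive root: t = [8.749 + √(8.749² + 2·9.81·60.8)] / 9.81 = (8.749 + 35.63) / 9.81 = 4.524 s.
At impact: v_y = v_y0 − g t = −35.63 m/s; vₓ = 10.14 m/s.
Angle below horizontal: arctan(|v_y|/vₓ) = arctan(35.63/10.14) = 74.12°.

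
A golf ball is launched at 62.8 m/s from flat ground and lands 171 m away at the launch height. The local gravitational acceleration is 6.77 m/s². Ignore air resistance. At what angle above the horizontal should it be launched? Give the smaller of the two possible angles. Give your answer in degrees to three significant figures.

8.53°

From R = (v₀²/g) sin 2θ: sin 2θ = 6.77 × 171 / 3943.8 = 0.2935.
2θ = 17.07° or 180° − 17.07° = 162.9°, so θ = 8.535° or 81.47°.
The smaller angle is 8.535°.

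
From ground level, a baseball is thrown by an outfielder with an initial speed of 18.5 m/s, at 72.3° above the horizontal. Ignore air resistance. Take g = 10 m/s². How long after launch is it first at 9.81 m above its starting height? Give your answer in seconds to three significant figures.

Resolve: vₓ = 18.50 cos 72.3° = 5.625 m/s and v_y0 = 18.50 sin 72.3° = 17.62 m/s.
Height y(t) = 17.62 t − 5.000 t² = 9.81 gives 5.000 t² − 17.62 t + 9.81 = 0.
t = [17.62 ± √(17.62² − 2·10.0·9.81)] / 10.0 = (17.62 ± 10.70) / 10.0, so t = 0.6928 s or t = 2.832 s.
The first (ascending) time is 0.6928 s.

0.693 s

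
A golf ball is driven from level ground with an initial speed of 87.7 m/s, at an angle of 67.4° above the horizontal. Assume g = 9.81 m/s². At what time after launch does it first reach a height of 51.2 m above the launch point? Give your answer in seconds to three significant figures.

0.659 s

Resolve: vₓ = 87.70 cos 67.4° = 33.70 m/s and v_y0 = 87.70 sin 67.4° = 80.97 m/s.
Height y(t) = 80.97 t − 4.905 t² = 51.2 gives 4.905 t² − 80.97 t + 51.2 = 0.
t = [80.97 ± √(80.97² − 2·9.81·51.2)] / 9.81 = (80.97 ± 74.50) / 9.81, so t = 0.6586 s or t = 15.85 s.
The first (ascending) time is 0.6586 s.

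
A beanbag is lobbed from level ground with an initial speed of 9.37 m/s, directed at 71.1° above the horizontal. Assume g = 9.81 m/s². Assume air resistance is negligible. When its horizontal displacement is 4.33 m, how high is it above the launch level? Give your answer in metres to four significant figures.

2.664 m

vₓ = 9.370 cos 71.1° = 3.035 m/s; v_y0 = 9.370 sin 71.1° = 8.865 m/s.
x = vₓ t ⇒ t = 4.33/3.035 = 1.427 s.
Height: y = v_y0 t − ½ g t² = 8.865 × 1.427 − 4.905 × 1.427² = 12.65 − 9.983 = 2.664 m.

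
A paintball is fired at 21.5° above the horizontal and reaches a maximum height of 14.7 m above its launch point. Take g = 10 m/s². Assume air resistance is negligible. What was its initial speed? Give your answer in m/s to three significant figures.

At the peak v_y = 0, so v_y0 = √(2gH) = √(2 × 10.0 × 14.7) = 17.15 m/s.
v_y0 = v₀ sin θ ⇒ v₀ = 17.15 / sin 21.5° = 46.78 m/s.

46.8 m/s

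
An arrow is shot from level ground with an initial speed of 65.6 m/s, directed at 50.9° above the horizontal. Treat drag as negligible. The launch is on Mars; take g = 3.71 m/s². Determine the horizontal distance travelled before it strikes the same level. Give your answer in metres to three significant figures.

1140 m

vₓ = 65.60 cos 50.9° = 41.37 m/s; v_y0 = 65.60 sin 50.9° = 50.91 m/s.
Flight time T = 2 v_y0 / g = 27.44 s.
Range: R = vₓ T = 41.37 × 27.44 = 1135 m.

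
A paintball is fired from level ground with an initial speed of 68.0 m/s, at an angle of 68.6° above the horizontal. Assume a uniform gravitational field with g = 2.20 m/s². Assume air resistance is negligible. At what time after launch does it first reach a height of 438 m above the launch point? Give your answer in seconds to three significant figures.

Horizontal component vₓ = 68.00 cos 68.6° = 24.81 m/s; vertical v_y0 = 68.00 sin 68.6° = 63.31 m/s.
Set y = v_y0 t − ½ g t² = 438: 1.100 t² − 63.31 t + 438 = 0.
Quadratic formula: t = (63.31 ± √2081.2) / 2.20 = (63.31 ± 45.62) / 2.20 → t = 8.042 s or 49.51 s.
The first (ascending) time is 8.042 s.

8.04 s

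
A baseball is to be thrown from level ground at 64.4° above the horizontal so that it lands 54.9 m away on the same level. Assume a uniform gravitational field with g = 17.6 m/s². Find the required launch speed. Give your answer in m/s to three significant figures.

35.2 m/s

Level-ground range: R = v₀² sin(2θ)/g, so v₀ = √(gR / sin 2θ).
v₀ = √(17.6 × 54.9 / sin 128.8°) = √(966.2 / 0.7793) = √1239.8 = 35.21 m/s.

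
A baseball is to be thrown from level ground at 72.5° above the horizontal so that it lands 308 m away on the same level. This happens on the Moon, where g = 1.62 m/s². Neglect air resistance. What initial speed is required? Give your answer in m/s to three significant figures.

29.5 m/s

Level-ground range: R = v₀² sin(2θ)/g, so v₀ = √(gR / sin 2θ).
v₀ = √(1.62 × 308 / sin 145.0°) = √(499.0 / 0.5736) = √869.91 = 29.49 m/s.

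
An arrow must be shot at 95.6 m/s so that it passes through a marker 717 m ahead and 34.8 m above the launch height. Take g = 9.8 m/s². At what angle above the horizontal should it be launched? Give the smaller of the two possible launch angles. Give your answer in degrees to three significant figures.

28.8°

Trajectory: y = x tanθ − g x² (1 + tan²θ)/(2v₀²). With x = 717, y = 34.8, v₀ = 95.6, g = 9.80:
275.6 tan²θ − 717 tanθ + (310.4) = 0.
tanθ = [717 ± √(717² − 4 × 275.6 × (310.4))] / (2 × 275.6) = (717 ± 414.5) / 551.3, giving tanθ = 0.5487 or 2.053.
θ = 28.75° or 64.03°; the smaller is 28.75°.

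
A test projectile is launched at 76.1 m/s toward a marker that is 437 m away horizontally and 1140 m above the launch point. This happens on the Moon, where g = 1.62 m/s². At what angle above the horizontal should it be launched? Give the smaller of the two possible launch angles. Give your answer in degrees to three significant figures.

Trajectory: y = x tanθ − g x² (1 + tan²θ)/(2v₀²). With x = 437, y = 1140, v₀ = 76.1, g = 1.62:
26.71 tan²θ − 437 tanθ + (1167) = 0.
tanθ = [437 ± √(437² − 4 × 26.71 × (1167))] / (2 × 26.71) = (437 ± 257.5) / 53.42, giving tanθ = 3.360 or 13.00.
θ = 73.42° or 85.60°; the smaller is 73.42°.

73.4°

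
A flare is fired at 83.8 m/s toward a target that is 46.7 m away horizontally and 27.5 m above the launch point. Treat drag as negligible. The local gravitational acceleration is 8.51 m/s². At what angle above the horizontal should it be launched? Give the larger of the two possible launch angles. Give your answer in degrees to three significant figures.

88.3°

Trajectory: y = x tanθ − g x² (1 + tan²θ)/(2v₀²). With x = 46.7, y = 27.5, v₀ = 83.8, g = 8.51:
1.321 tan²θ − 46.7 tanθ + (28.82) = 0.
tanθ = [46.7 ± √(46.7² − 4 × 1.321 × (28.82))] / (2 × 1.321) = (46.7 ± 45.04) / 2.643, giving tanθ = 0.6283 or 34.71.
θ = 32.14° or 88.35°; the larger is 88.35°.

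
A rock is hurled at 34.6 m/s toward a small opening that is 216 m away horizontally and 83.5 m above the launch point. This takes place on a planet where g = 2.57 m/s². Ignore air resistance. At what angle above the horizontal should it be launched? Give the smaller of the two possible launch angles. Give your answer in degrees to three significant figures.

Trajectory: y = x tanθ − g x² (1 + tan²θ)/(2v₀²). With x = 216, y = 83.5, v₀ = 34.6, g = 2.57:
50.08 tan²θ − 216 tanθ + (133.6) = 0.
tanθ = [216 ± √(216² − 4 × 50.08 × (133.6))] / (2 × 50.08) = (216 ± 141.1) / 100.2, giving tanθ = 0.7482 or 3.565.
θ = 36.80° or 74.33°; the smaller is 36.80°.

36.8°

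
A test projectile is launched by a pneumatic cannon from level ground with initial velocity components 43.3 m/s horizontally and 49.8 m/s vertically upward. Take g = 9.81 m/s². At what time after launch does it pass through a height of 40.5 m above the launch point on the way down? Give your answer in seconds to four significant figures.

9.261 s

Require v_y0 t − ½ g t² = 40.5, i.e. 4.905 t² − 49.80 t + 40.5 = 0.
t = [49.80 ± √(49.80² − 2·9.81·40.5)] / 9.81 = (49.80 ± 41.05) / 9.81, so t = 0.8915 s or t = 9.261 s.
The descending-branch root is 9.261 s.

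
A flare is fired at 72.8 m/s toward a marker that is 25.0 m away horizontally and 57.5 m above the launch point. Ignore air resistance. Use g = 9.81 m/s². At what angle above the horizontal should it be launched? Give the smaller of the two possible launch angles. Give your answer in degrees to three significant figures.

Trajectory: y = x tanθ − g x² (1 + tan²θ)/(2v₀²). With x = 25.0, y = 57.5, v₀ = 72.8, g = 9.81:
0.5784 tan²θ − 25.0 tanθ + (58.08) = 0.
tanθ = [25.0 ± √(25.0² − 4 × 0.5784 × (58.08))] / (2 × 0.5784) = (25.0 ± 22.15) / 1.157, giving tanθ = 2.464 or 40.76.
θ = 67.91° or 88.59°; the smaller is 67.91°.

67.9°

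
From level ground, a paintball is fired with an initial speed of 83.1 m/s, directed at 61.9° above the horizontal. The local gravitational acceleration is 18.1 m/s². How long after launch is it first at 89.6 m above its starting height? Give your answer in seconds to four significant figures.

vₓ = 83.10 cos 61.9° = 39.14 m/s; v_y0 = 83.10 sin 61.9° = 73.30 m/s.
Require v_y0 t − ½ g t² = 89.6, i.e. 9.050 t² − 73.30 t + 89.6 = 0.
Quadratic formula: t = (73.30 ± √2130.1) / 18.1 = (73.30 ± 46.15) / 18.1 → t = 1.500 s or 6.600 s.
The first (ascending) time is 1.500 s.

1.500 s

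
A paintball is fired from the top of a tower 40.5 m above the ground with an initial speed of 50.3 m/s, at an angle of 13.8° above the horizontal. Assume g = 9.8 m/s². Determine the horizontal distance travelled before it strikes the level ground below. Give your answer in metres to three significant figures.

212 m

vₓ = 50.30 cos 13.8° = 48.85 m/s; v_y0 = 50.30 sin 13.8° = 12.00 m/s.
The projectile lands when y = 40.5 + (12.00) t − ½·9.80·t² = 0. Positive root: t = (12.00 + √(12.00² + 2·9.80·40.5)) / 9.80 = (12.00 + 30.62) / 9.80 = 4.349 s.
Horizontal distance: R = vₓ t = 48.85 × 4.349 = 212.4 m.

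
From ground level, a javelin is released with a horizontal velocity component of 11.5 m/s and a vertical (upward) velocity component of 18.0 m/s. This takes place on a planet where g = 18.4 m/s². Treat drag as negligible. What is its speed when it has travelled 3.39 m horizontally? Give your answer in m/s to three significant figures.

17.0 m/s

Time to reach x = 3.39 m: t = x/vₓ = 3.39/11.50 = 0.2948 s.
Vertical velocity there: v_y = v_y0 − g t = 18.00 − 18.4 × 0.2948 = 12.58 m/s.
Speed: √(vₓ² + v_y²) = √(11.50² + 12.58²) = 17.04 m/s.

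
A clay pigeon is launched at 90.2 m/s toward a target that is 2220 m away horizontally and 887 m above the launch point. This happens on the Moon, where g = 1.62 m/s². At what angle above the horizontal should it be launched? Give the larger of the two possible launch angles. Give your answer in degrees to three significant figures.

75.2°

Trajectory: y = x tanθ − g x² (1 + tan²θ)/(2v₀²). With x = 2220, y = 887, v₀ = 90.2, g = 1.62:
490.7 tan²θ − 2220 tanθ + (1378) = 0.
tanθ = [2220 ± √(2220² − 4 × 490.7 × (1378))] / (2 × 490.7) = (2220 ± 1492) / 981.3, giving tanθ = 0.7424 or 3.782.
θ = 36.59° or 75.19°; the larger is 75.19°.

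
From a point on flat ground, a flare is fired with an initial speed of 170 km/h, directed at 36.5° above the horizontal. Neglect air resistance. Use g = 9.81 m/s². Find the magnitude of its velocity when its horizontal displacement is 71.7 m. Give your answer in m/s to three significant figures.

Convert: 170 km/h = 170/3.6 = 47.22 m/s.
Resolve: vₓ = 47.22 cos 36.5° = 37.96 m/s and v_y0 = 47.22 sin 36.5° = 28.09 m/s.
x = vₓ t ⇒ t = 71.7/37.96 = 1.889 s.
Vertical velocity there: v_y = v_y0 − g t = 28.09 − 9.81 × 1.889 = 9.559 m/s.
Speed: √(vₓ² + v_y²) = √(37.96² + 9.559²) = 39.15 m/s.

39.1 m/s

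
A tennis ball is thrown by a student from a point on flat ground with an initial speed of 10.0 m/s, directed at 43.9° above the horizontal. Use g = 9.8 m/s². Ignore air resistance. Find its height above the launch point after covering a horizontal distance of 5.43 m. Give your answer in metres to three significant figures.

Horizontal component vₓ = 10.00 cos 43.9° = 7.206 m/s; vertical v_y0 = 10.00 sin 43.9° = 6.934 m/s.
x = vₓ t ⇒ t = 5.43/7.206 = 0.7536 s.
Height: y = v_y0 t − ½ g t² = 6.934 × 0.7536 − 4.900 × 0.7536² = 5.225 − 2.783 = 2.443 m.

2.44 m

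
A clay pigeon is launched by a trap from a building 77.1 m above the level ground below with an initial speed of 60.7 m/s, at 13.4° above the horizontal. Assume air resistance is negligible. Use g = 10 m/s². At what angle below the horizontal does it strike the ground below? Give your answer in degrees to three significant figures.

35.2°

Horizontal component vₓ = 60.70 cos 13.4° = 59.05 m/s; vertical v_y0 = 60.70 sin 13.4° = 14.07 m/s.
Vertical motion (up positive, ground at y = 0): 5.000 t² − (14.07) t − 77.1 = 0, so t = (14.07 + √(14.07² + 2·10.0·77.1)) / 10.0 = (14.07 + 41.71) / 10.0 = 5.578 s.
At impact: v_y = v_y0 − g t = −41.71 m/s; vₓ = 59.05 m/s.
Angle below horizontal: arctan(|v_y|/vₓ) = arctan(41.71/59.05) = 35.24°.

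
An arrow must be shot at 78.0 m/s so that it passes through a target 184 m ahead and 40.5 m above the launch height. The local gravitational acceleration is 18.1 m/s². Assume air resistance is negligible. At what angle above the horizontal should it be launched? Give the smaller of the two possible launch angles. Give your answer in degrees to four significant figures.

Trajectory: y = x tanθ − g x² (1 + tan²θ)/(2v₀²). With x = 184, y = 40.5, v₀ = 78.0, g = 18.1:
50.36 tan²θ − 184 tanθ + (90.86) = 0.
tanθ = [184 ± √(184² − 4 × 50.36 × (90.86))] / (2 × 50.36) = (184 ± 124.7) / 100.7, giving tanθ = 0.5887 or 3.065.
θ = 30.48° or 71.93°; the smaller is 30.48°.

30.48°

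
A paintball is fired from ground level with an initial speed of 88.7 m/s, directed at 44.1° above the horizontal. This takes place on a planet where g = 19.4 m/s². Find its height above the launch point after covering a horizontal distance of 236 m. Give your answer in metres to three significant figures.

vₓ = 88.70 cos 44.1° = 63.70 m/s; v_y0 = 88.70 sin 44.1° = 61.73 m/s.
Time to reach x = 236 m: t = x/vₓ = 236/63.70 = 3.705 s.
Height: y = v_y0 t − ½ g t² = 61.73 × 3.705 − 9.700 × 3.705² = 228.7 − 133.2 = 95.55 m.

95.5 m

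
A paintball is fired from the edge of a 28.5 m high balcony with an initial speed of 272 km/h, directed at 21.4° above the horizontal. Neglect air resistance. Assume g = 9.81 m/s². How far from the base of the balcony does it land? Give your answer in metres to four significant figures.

458.1 m

Convert: 272 km/h = 272/3.6 = 75.56 m/s.
vₓ = 75.56 cos 21.4° = 70.35 m/s; v_y0 = 75.56 sin 21.4° = 27.57 m/s.
Vertical motion (up positive, ground at y = 0): 4.905 t² − (27.57) t − 28.5 = 0, so t = (27.57 + √(27.57² + 2·9.81·28.5)) / 9.81 = (27.57 + 36.32) / 9.81 = 6.513 s.
Horizontal distance: R = vₓ t = 70.35 × 6.513 = 458.1 m.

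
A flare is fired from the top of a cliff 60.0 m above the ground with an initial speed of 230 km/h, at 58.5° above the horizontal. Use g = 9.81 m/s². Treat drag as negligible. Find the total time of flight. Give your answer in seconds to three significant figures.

Convert: 230 km/h = 230/3.6 = 63.89 m/s.
Components: vₓ = 63.89 cos 58.5° = 33.38 m/s, v_y0 = 63.89 sin 58.5° = 54.47 m/s.
With up positive and y = 0 at the ground: y(t) = 60.0 + (54.47) t − 4.905 t². Setting y = 0 and taking the positive root: t = [54.47 + √(54.47² + 2·9.81·60.0)] / 9.81 = (54.47 + 64.38) / 9.81 = 12.12 s.

12.1 s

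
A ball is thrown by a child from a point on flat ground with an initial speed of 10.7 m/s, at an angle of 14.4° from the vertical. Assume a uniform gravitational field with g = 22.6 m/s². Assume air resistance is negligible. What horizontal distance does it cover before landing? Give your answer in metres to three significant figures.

Resolve: vₓ = 10.70 sin 14.4° = 2.661 m/s and v_y0 = 10.70 cos 14.4° = 10.36 m/s.
Time aloft: T = 2 v_y0 / g = 2 × 10.36 / 22.6 = 0.9172 s.
Horizontal distance R = vₓ T = 2.661 × 0.9172 = 2.441 m.

2.44 m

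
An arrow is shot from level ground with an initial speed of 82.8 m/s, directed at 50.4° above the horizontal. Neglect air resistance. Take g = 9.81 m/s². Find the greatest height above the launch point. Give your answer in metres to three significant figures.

207 m

Components: vₓ = 82.80 cos 50.4° = 52.78 m/s, v_y0 = 82.80 sin 50.4° = 63.80 m/s.
Maximum height: H = v_y0² / (2g) = 63.80² / (2 × 9.81) = 207.5 m.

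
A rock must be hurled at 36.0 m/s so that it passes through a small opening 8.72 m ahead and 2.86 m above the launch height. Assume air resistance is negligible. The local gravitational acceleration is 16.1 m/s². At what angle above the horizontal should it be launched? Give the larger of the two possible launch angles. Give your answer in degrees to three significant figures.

86.8°

Trajectory: y = x tanθ − g x² (1 + tan²θ)/(2v₀²). With x = 8.72, y = 2.86, v₀ = 36.0, g = 16.1:
0.4723 tan²θ − 8.72 tanθ + (3.332) = 0.
tanθ = [8.72 ± √(8.72² − 4 × 0.4723 × (3.332))] / (2 × 0.4723) = (8.72 ± 8.351) / 0.9446, giving tanθ = 0.3904 or 18.07.
θ = 21.33° or 86.83°; the larger is 86.83°.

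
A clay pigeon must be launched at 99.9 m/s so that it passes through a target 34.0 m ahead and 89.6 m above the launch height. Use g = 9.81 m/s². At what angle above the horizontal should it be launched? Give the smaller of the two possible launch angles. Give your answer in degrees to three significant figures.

70.2°

Trajectory: y = x tanθ − g x² (1 + tan²θ)/(2v₀²). With x = 34.0, y = 89.6, v₀ = 99.9, g = 9.81:
0.5682 tan²θ − 34.0 tanθ + (90.17) = 0.
tanθ = [34.0 ± √(34.0² − 4 × 0.5682 × (90.17))] / (2 × 0.5682) = (34.0 ± 30.84) / 1.136, giving tanθ = 2.781 or 57.06.
θ = 70.22° or 89.00°; the smaller is 70.22°.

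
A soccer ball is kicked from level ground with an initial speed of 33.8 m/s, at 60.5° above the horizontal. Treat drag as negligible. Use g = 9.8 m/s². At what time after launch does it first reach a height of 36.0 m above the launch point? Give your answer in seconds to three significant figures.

1.71 s

Components: vₓ = 33.80 cos 60.5° = 16.64 m/s, v_y0 = 33.80 sin 60.5° = 29.42 m/s.
Height y(t) = 29.42 t − 4.900 t² = 36.0 gives 4.900 t² − 29.42 t + 36.0 = 0.
Quadratic formula: t = (29.42 ± √159.82) / 9.80 = (29.42 ± 12.64) / 9.80 → t = 1.712 s or 4.292 s.
The first (ascending) time is 1.712 s.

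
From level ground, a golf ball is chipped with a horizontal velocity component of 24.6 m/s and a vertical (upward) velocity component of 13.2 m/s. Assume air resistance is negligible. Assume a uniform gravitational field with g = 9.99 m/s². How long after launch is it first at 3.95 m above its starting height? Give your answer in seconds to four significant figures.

0.3440 s

Height y(t) = 13.20 t − 4.995 t² = 3.95 gives 4.995 t² − 13.20 t + 3.95 = 0.
t = [13.20 ± √(13.20² − 2·9.99·3.95)] / 9.99 = (13.20 ± 9.763) / 9.99, so t = 0.3440 s or t = 2.299 s.
The first (ascending) time is 0.3440 s.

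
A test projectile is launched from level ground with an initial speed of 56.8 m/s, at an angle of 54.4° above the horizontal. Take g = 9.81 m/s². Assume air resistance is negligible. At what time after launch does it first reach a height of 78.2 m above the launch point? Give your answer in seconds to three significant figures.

vₓ = 56.80 cos 54.4° = 33.06 m/s; v_y0 = 56.80 sin 54.4° = 46.18 m/s.
Set y = v_y0 t − ½ g t² = 78.2: 4.905 t² − 46.18 t + 78.2 = 0.
Quadratic formula: t = (46.18 ± √598.69) / 9.81 = (46.18 ± 24.47) / 9.81 → t = 2.214 s or 7.202 s.
The first (ascending) time is 2.214 s.

2.21 s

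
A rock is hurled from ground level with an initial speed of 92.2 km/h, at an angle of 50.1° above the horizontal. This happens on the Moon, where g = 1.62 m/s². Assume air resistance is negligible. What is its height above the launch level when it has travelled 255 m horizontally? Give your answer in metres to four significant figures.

Convert: 92.2 km/h = 92.2/3.6 = 25.61 m/s.
Horizontal component vₓ = 25.61 cos 50.1° = 16.43 m/s; vertical v_y0 = 25.61 sin 50.1° = 19.65 m/s.
x = vₓ t ⇒ t = 255/16.43 = 15.52 s.
Height: y = v_y0 t − ½ g t² = 19.65 × 15.52 − 0.8100 × 15.52² = 305.0 − 195.2 = 109.8 m.

109.8 m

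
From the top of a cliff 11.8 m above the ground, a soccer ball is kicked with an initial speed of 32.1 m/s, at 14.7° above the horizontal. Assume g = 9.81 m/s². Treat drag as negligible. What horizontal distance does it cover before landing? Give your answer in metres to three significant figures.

Components: vₓ = 32.10 cos 14.7° = 31.05 m/s, v_y0 = 32.10 sin 14.7° = 8.146 m/s.
Vertical motion (up positive, ground at y = 0): 4.905 t² − (8.146) t − 11.8 = 0, so t = (8.146 + √(8.146² + 2·9.81·11.8)) / 9.81 = (8.146 + 17.26) / 9.81 = 2.590 s.
Horizontal distance: R = vₓ t = 31.05 × 2.590 = 80.41 m.

80.4 m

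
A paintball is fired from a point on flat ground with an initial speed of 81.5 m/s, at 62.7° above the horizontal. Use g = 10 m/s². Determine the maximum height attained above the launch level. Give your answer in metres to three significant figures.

vₓ = 81.50 cos 62.7° = 37.38 m/s; v_y0 = 81.50 sin 62.7° = 72.42 m/s.
Peak height H = v_y0² / (2g) = 5245.0 / 20.00 = 262.2 m.

262 m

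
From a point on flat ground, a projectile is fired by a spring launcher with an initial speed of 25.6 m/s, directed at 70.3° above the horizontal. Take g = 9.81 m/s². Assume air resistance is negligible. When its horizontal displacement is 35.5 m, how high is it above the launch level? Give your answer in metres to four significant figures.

Components: vₓ = 25.60 cos 70.3° = 8.630 m/s, v_y0 = 25.60 sin 70.3° = 24.10 m/s.
At x = 35.5 m, t = x/vₓ = 35.5/8.630 = 4.114 s.
Height: y = v_y0 t − ½ g t² = 24.10 × 4.114 − 4.905 × 4.114² = 99.15 − 83.01 = 16.14 m.

16.14 m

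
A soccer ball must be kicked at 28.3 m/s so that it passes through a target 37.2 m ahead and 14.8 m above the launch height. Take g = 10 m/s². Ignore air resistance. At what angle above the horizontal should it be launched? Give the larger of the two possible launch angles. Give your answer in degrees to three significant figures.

Trajectory: y = x tanθ − g x² (1 + tan²θ)/(2v₀²). With x = 37.2, y = 14.8, v₀ = 28.3, g = 10.0:
8.639 tan²θ − 37.2 tanθ + (23.44) = 0.
tanθ = [37.2 ± √(37.2² − 4 × 8.639 × (23.44))] / (2 × 8.639) = (37.2 ± 23.95) / 17.28, giving tanθ = 0.7666 or 3.539.
θ = 37.47° or 74.22°; the larger is 74.22°.

74.2°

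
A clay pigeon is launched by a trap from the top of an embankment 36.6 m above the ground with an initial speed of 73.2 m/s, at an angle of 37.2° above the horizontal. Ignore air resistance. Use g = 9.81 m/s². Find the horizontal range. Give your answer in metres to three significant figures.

571 m

Resolve: vₓ = 73.20 cos 37.2° = 58.31 m/s and v_y0 = 73.20 sin 37.2° = 44.26 m/s.
The projectile lands when y = 36.6 + (44.26) t − ½·9.81·t² = 0. Positive root: t = (44.26 + √(44.26² + 2·9.81·36.6)) / 9.81 = (44.26 + 51.74) / 9.81 = 9.785 s.
Horizontal distance: R = vₓ t = 58.31 × 9.785 = 570.5 m.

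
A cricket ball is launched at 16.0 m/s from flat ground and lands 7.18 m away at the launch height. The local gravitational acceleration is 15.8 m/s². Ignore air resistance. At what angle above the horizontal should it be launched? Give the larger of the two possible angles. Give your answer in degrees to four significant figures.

From R = (v₀²/g) sin 2θ: sin 2θ = 15.8 × 7.18 / 256.00 = 0.4431.
2θ = 26.30° or 180° − 26.30° = 153.7°, so θ = 13.15° or 76.85°.
The larger angle is 76.85°.

76.85°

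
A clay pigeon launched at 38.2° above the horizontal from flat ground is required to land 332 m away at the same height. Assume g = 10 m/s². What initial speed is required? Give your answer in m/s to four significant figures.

58.44 m/s

On level ground R = v₀² sin 2θ / g ⇒ v₀ = √(gR / sin 2θ).
v₀ = √(10.0 × 332 / sin 76.40°) = √(3320 / 0.9720) = √3415.8 = 58.44 m/s.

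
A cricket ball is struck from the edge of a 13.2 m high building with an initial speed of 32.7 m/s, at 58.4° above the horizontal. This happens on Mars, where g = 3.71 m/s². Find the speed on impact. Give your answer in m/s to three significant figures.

34.2 m/s

vₓ = 32.70 cos 58.4° = 17.13 m/s; v_y0 = 32.70 sin 58.4° = 27.85 m/s.
Vertical motion (up positive, ground at y = 0): 1.855 t² − (27.85) t − 13.2 = 0, so t = (27.85 + √(27.85² + 2·3.71·13.2)) / 3.71 = (27.85 + 29.56) / 3.71 = 15.47 s.
Vertical velocity at impact: v_y = v_y0 − g t = 27.85 − 3.71 × 15.47 = −29.56 m/s.
Speed: |v| = √(vₓ² + v_y²) = √(17.13² + 29.56²) = 34.16 m/s.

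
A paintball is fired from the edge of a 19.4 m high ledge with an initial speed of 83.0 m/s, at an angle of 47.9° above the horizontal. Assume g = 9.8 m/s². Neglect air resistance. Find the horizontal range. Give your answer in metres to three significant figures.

716 m

Horizontal component vₓ = 83.00 cos 47.9° = 55.65 m/s; vertical v_y0 = 83.00 sin 47.9° = 61.58 m/s.
With up positive and y = 0 at the ground: y(t) = 19.4 + (61.58) t − 4.900 t². Setting y = 0 and taking the positive root: t = [61.58 + √(61.58² + 2·9.80·19.4)] / 9.80 = (61.58 + 64.60) / 9.80 = 12.88 s.
Horizontal distance: R = vₓ t = 55.65 × 12.88 = 716.5 m.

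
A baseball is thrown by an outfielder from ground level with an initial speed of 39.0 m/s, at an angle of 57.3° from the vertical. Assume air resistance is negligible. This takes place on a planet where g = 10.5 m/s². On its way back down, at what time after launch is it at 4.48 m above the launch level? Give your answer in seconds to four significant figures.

3.788 s

Resolve: vₓ = 39.00 sin 57.3° = 32.82 m/s and v_y0 = 39.00 cos 57.3° = 21.07 m/s.
Set y = v_y0 t − ½ g t² = 4.48: 5.250 t² − 21.07 t + 4.48 = 0.
t = [21.07 ± √(21.07² − 2·10.5·4.48)] / 10.5 = (21.07 ± 18.70) / 10.5, so t = 0.2253 s or t = 3.788 s.
The descending-branch root is 3.788 s.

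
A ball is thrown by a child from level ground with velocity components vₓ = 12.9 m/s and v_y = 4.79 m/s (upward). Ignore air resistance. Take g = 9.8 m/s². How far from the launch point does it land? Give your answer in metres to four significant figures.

Flight time T = 2 v_y0 / g = 0.9776 s.
Horizontal distance R = vₓ T = 12.90 × 0.9776 = 12.61 m.

12.61 m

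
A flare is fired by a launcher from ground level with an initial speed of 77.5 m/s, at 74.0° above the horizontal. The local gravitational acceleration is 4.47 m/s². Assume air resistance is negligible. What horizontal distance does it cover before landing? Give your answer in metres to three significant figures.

712 m

Horizontal component vₓ = 77.50 cos 74.0° = 21.36 m/s; vertical v_y0 = 77.50 sin 74.0° = 74.50 m/s.
Flight time T = 2 v_y0 / g = 33.33 s.
Horizontal distance R = vₓ T = 21.36 × 33.33 = 712.0 m.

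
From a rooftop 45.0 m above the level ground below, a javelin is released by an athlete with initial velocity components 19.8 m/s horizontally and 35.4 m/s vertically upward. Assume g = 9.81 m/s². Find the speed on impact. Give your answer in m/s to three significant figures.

50.3 m/s

With up positive and y = 0 at the ground: y(t) = 45.0 + (35.40) t − 4.905 t². Setting y = 0 and taking the positive root: t = [35.40 + √(35.40² + 2·9.81·45.0)] / 9.81 = (35.40 + 46.22) / 9.81 = 8.320 s.
Vertical velocity at impact: v_y = v_y0 − g t = 35.40 − 9.81 × 8.320 = −46.22 m/s.
Speed: |v| = √(vₓ² + v_y²) = √(19.80² + 46.22²) = 50.28 m/s.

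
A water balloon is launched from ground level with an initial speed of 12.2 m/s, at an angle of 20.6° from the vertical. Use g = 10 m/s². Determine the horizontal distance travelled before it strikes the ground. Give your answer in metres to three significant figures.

Horizontal component vₓ = 12.20 sin 20.6° = 4.292 m/s; vertical v_y0 = 12.20 cos 20.6° = 11.42 m/s.
Time aloft: T = 2 v_y0 / g = 2 × 11.42 / 10.0 = 2.284 s.
Range: R = vₓ T = 4.292 × 2.284 = 9.804 m.

9.80 m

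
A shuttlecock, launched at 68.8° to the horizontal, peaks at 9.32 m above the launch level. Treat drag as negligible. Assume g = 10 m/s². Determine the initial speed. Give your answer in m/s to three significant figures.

At the peak v_y = 0, so v_y0 = √(2gH) = √(2 × 10.0 × 9.32) = 13.65 m/s.
v_y0 = v₀ sin θ ⇒ v₀ = 13.65 / sin 68.8° = 14.64 m/s.

14.6 m/s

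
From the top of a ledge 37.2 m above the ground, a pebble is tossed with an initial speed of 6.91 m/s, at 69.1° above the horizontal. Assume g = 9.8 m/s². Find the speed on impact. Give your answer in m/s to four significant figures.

vₓ = 6.910 cos 69.1° = 2.465 m/s; v_y0 = 6.910 sin 69.1° = 6.455 m/s.
Vertical motion (up positive, ground at y = 0): 4.900 t² − (6.455) t − 37.2 = 0, so t = (6.455 + √(6.455² + 2·9.80·37.2)) / 9.80 = (6.455 + 27.76) / 9.80 = 3.492 s.
Vertical velocity at impact: v_y = v_y0 − g t = 6.455 − 9.80 × 3.492 = −27.76 m/s.
Speed: |v| = √(vₓ² + v_y²) = √(2.465² + 27.76²) = 27.87 m/s.

27.87 m/s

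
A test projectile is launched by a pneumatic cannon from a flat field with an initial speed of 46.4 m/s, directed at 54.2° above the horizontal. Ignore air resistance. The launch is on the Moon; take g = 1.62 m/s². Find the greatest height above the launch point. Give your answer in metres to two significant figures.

440 m

Resolve: vₓ = 46.40 cos 54.2° = 27.14 m/s and v_y0 = 46.40 sin 54.2° = 37.63 m/s.
At the apex v_y = 0, so H = v_y0²/(2g) = 37.63²/3.240 = 437.1 m.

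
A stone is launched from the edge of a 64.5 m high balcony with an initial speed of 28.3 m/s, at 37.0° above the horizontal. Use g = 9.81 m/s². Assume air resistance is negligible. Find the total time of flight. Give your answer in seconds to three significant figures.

5.76 s

Resolve: vₓ = 28.30 cos 37.0° = 22.60 m/s and v_y0 = 28.30 sin 37.0° = 17.03 m/s.
Vertical motion (up positive, ground at y = 0): 4.905 t² − (17.03) t − 64.5 = 0, so t = (17.03 + √(17.03² + 2·9.81·64.5)) / 9.81 = (17.03 + 39.44) / 9.81 = 5.757 s.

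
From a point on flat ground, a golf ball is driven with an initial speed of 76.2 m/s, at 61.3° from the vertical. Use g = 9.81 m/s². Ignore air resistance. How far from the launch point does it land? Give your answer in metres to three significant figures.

499 m

Horizontal component vₓ = 76.20 sin 61.3° = 66.84 m/s; vertical v_y0 = 76.20 cos 61.3° = 36.59 m/s.
Flight time T = 2 v_y0 / g = 7.460 s.
Range: R = vₓ T = 66.84 × 7.460 = 498.6 m.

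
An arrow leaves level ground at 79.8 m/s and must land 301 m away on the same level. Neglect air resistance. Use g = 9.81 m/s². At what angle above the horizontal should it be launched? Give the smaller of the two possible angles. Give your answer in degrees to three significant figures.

13.8°

Level-ground range R = v₀² sin(2θ)/g ⇒ sin(2θ) = gR/v₀² = 9.81 × 301 / 79.8² = 0.4637.
2θ = 27.63° or 180° − 27.63° = 152.4°, so θ = 13.81° or 76.19°.
The smaller angle is 13.81°.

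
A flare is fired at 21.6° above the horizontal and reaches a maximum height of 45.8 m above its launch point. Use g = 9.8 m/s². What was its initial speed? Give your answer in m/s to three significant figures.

81.4 m/s

At the peak v_y = 0, so v_y0 = √(2gH) = √(2 × 9.80 × 45.8) = 29.96 m/s.
v_y0 = v₀ sin θ ⇒ v₀ = 29.96 / sin 21.6° = 81.39 m/s.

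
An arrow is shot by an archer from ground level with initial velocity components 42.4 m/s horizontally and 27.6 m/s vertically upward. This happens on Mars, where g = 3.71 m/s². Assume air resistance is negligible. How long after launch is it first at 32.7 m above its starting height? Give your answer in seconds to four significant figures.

Require v_y0 t − ½ g t² = 32.7, i.e. 1.855 t² − 27.60 t + 32.7 = 0.
t = [27.60 ± √(27.60² − 2·3.71·32.7)] / 3.71 = (27.60 ± 22.78) / 3.71, so t = 1.298 s or t = 13.58 s.
The first (ascending) time is 1.298 s.

1.298 s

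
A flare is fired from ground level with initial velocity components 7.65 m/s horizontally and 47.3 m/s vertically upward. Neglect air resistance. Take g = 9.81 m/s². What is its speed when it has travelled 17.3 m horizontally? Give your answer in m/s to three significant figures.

26.3 m/s

x = vₓ t ⇒ t = 17.3/7.650 = 2.261 s.
Vertical velocity there: v_y = v_y0 − g t = 47.30 − 9.81 × 2.261 = 25.12 m/s.
Speed: √(vₓ² + v_y²) = √(7.650² + 25.12²) = 26.25 m/s.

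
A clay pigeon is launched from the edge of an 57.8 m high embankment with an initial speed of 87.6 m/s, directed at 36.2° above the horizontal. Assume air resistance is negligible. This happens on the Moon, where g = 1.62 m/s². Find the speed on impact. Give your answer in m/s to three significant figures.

88.7 m/s

Horizontal component vₓ = 87.60 cos 36.2° = 70.69 m/s; vertical v_y0 = 87.60 sin 36.2° = 51.74 m/s.
The projectile lands when y = 57.8 + (51.74) t − ½·1.62·t² = 0. Positive root: t = (51.74 + √(51.74² + 2·1.62·57.8)) / 1.62 = (51.74 + 53.52) / 1.62 = 64.97 s.
Vertical velocity at impact: v_y = v_y0 − g t = 51.74 − 1.62 × 64.97 = −53.52 m/s.
Speed: |v| = √(vₓ² + v_y²) = √(70.69² + 53.52²) = 88.66 m/s.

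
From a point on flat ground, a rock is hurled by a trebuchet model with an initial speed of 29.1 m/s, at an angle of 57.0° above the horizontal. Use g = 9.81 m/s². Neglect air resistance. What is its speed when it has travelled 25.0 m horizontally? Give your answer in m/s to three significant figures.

Horizontal component vₓ = 29.10 cos 57.0° = 15.85 m/s; vertical v_y0 = 29.10 sin 57.0° = 24.41 m/s.
Time to reach x = 25.0 m: t = x/vₓ = 25.0/15.85 = 1.577 s.
Vertical velocity there: v_y = v_y0 − g t = 24.41 − 9.81 × 1.577 = 8.931 m/s.
Speed: √(vₓ² + v_y²) = √(15.85² + 8.931²) = 18.19 m/s.

18.2 m/s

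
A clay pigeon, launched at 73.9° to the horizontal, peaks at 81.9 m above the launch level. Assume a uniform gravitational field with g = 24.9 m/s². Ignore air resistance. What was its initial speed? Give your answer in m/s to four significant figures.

At the peak v_y = 0, so v_y0 = √(2gH) = √(2 × 24.9 × 81.9) = 63.86 m/s.
v_y0 = v₀ sin θ ⇒ v₀ = 63.86 / sin 73.9° = 66.47 m/s.

66.47 m/s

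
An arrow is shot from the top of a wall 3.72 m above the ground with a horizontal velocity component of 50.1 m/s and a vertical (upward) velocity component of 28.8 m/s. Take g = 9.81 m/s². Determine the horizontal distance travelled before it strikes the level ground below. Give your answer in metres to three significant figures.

With up positive and y = 0 at the ground: y(t) = 3.72 + (28.80) t − 4.905 t². Setting y = 0 and taking the positive root: t = [28.80 + √(28.80² + 2·9.81·3.72)] / 9.81 = (28.80 + 30.04) / 9.81 = 5.998 s.
Horizontal distance: R = vₓ t = 50.10 × 5.998 = 300.5 m.

300 m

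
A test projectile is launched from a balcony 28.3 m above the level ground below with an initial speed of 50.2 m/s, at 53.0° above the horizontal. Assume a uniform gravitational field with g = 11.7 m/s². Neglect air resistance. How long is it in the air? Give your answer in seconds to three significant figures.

7.50 s

Horizontal component vₓ = 50.20 cos 53.0° = 30.21 m/s; vertical v_y0 = 50.20 sin 53.0° = 40.09 m/s.
The projectile lands when y = 28.3 + (40.09) t − ½·11.7·t² = 0. Positive root: t = (40.09 + √(40.09² + 2·11.7·28.3)) / 11.7 = (40.09 + 47.64) / 11.7 = 7.498 s.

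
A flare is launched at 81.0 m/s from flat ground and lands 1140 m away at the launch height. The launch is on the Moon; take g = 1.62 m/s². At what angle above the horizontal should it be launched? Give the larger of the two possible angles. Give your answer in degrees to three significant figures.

Level-ground range R = v₀² sin(2θ)/g ⇒ sin(2θ) = gR/v₀² = 1.62 × 1140 / 81.0² = 0.2815.
2θ = 16.35° or 180° − 16.35° = 163.7°, so θ = 8.174° or 81.83°.
The larger angle is 81.83°.

81.8°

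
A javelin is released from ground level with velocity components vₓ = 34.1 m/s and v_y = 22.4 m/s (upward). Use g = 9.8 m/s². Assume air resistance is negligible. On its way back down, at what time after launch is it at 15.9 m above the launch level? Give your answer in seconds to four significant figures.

Require v_y0 t − ½ g t² = 15.9, i.e. 4.900 t² − 22.40 t + 15.9 = 0.
Quadratic formula: t = (22.40 ± √190.12) / 9.80 = (22.40 ± 13.79) / 9.80 → t = 0.8787 s or 3.693 s.
The descending-branch root is 3.693 s.

3.693 s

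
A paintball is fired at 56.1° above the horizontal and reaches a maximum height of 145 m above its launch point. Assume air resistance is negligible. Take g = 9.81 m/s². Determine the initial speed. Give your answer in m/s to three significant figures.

64.3 m/s

At the peak v_y = 0, so v_y0 = √(2gH) = √(2 × 9.81 × 145) = 53.34 m/s.
v_y0 = v₀ sin θ ⇒ v₀ = 53.34 / sin 56.1° = 64.26 m/s.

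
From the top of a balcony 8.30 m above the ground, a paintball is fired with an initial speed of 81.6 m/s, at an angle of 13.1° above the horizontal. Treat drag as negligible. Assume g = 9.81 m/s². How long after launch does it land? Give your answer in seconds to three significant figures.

4.18 s

vₓ = 81.60 cos 13.1° = 79.48 m/s; v_y0 = 81.60 sin 13.1° = 18.49 m/s.
With up positive and y = 0 at the ground: y(t) = 8.30 + (18.49) t − 4.905 t². Setting y = 0 and taking the positive root: t = [18.49 + √(18.49² + 2·9.81·8.30)] / 9.81 = (18.49 + 22.47) / 9.81 = 4.176 s.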